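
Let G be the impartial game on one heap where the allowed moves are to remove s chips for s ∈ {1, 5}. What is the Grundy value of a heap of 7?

1

Build the Grundy sequence with g(k) = mex{g(k−s) : s ∈ {1, 5}, s ≤ k}:
k:     0  1  2  3  4  5  6  7
g(k):  0  1  0  1  0  1  0  1
So g(7) = 1.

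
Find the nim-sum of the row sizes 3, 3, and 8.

8

In binary:
  0011  (3)
  0011  (3)
  1000  (8)
  ----
  1000  (8)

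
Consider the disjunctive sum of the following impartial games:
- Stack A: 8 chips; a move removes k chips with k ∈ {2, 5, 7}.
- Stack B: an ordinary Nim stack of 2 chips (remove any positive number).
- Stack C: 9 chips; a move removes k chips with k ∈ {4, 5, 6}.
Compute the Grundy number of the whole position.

2

Grundy values for stack A (subtraction set {2, 5, 7}):
k:     0  1  2  3  4  5  6  7  8
g(k):  0  0  1  1  0  2  1  3  2
So g(8) = 2.
Stack B is a plain Nim stack of size 2, so its Grundy value is 2.
For stack C, compute g(0), g(1), … with moves {4, 5, 6}:
g(0) = mex{} = 0
g(1) = mex{} = 0
g(2) = mex{} = 0
g(3) = mex{} = 0
g(4) = mex{0} = 1
g(5) = mex{0} = 1
g(6) = mex{0} = 1
g(7) = mex{0} = 1
g(8) = mex{0,1} = 2
g(9) = mex{0,1} = 2
So g(9) = 2.
The value of a disjunctive sum is the nim-sum of the parts.
Combined value = 2 ⊕ 2 ⊕ 2 = 2.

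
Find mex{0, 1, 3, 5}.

2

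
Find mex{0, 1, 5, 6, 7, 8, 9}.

2

The values 0, 1 are all present; 2 is the first non-negative integer missing from the set.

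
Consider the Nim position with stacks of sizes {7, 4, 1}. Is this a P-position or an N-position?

N-position

In binary:
  111  (7)
  100  (4)
  001  (1)
  ---
  010  (2)
The nim-sum is 2 ≠ 0, so this is an N-position: the player to move can win.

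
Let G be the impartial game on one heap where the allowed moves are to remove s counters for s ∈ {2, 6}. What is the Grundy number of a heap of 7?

1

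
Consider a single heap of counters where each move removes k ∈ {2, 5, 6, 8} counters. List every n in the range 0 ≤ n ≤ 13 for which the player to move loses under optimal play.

0, 1, 4, 11

Compute g(0), g(1), … for moves {2, 5, 6, 8}:
g(0) = mex{} = 0
g(1) = mex{} = 0
g(2) = mex{0} = 1
g(3) = mex{0} = 1
g(4) = mex{1} = 0
g(5) = mex{0,1} = 2
g(6) = mex{0} = 1
g(7) = mex{0,1,2} = 3
g(8) = mex{0,1} = 2
g(9) = mex{0,1,3} = 2
g(10) = mex{0,1,2} = 3
g(11) = mex{1,2} = 0
g(12) = mex{0,1,3} = 2
g(13) = mex{0,2,3} = 1
The P-positions (g = 0) in 0..13 are 0, 1, 4, 11.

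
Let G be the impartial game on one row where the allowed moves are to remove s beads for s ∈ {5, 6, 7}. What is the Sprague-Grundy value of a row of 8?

1

Compute g(0), g(1), … for moves {5, 6, 7}:
k:     0  1  2  3  4  5  6  7  8
g(k):  0  0  0  0  0  1  1  1  1
So g(8) = 1.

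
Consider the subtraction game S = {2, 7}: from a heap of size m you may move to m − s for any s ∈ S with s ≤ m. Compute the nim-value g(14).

0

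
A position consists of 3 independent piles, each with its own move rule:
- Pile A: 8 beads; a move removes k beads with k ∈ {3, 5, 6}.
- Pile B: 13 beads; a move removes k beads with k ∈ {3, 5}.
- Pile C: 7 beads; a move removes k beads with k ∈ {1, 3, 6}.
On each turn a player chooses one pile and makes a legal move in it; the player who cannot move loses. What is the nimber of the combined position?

0

Build the Grundy sequence for pile A with g(k) = mex{g(k−s) : s ∈ {3, 5, 6}, s ≤ k}:
g(0) = mex{} = 0
g(1) = mex{} = 0
g(2) = mex{} = 0
g(3) = mex{0} = 1
g(4) = mex{0} = 1
g(5) = mex{0} = 1
g(6) = mex{0,1} = 2
g(7) = mex{0,1} = 2
g(8) = mex{0,1} = 2
So g(8) = 2.
For pile B, compute g(0), g(1), … with moves {3, 5}:
g(0) = mex{} = 0
g(1) = mex{} = 0
g(2) = mex{} = 0
g(3) = mex{0} = 1
g(4) = mex{0} = 1
g(5) = mex{0} = 1
g(6) = mex{0,1} = 2
g(7) = mex{0,1} = 2
g(8) = mex{1} = 0
g(9) = mex{1,2} = 0
g(10) = mex{1,2} = 0
g(11) = mex{0,2} = 1
g(12) = mex{0,2} = 1
g(13) = mex{0} = 1
So g(13) = 1.
For pile C, compute g(0), g(1), … with moves {1, 3, 6}:
g(0) = mex{} = 0
g(1) = mex{0} = 1
g(2) = mex{1} = 0
g(3) = mex{0} = 1
g(4) = mex{1} = 0
g(5) = mex{0} = 1
g(6) = mex{0,1} = 2
g(7) = mex{0,1,2} = 3
So g(7) = 3.
The value of a disjunctive sum is the nim-sum of the parts.
Combined value = 2 ⊕ 1 ⊕ 3 = 0.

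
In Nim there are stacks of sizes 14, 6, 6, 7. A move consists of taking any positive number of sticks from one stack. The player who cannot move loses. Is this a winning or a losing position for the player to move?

Winning position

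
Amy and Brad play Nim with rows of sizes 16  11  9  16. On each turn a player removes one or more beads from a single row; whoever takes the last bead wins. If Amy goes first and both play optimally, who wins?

Nim-sum: 16 ^ 11 ^ 9 ^ 16 = 2.
The nim-sum is 2 ≠ 0, so this is an N-position: the player to move can win; Amy has a winning move.

Amy wins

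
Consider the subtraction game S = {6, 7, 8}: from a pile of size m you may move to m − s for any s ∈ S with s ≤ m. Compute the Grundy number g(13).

2

Grundy values for subtraction set {6, 7, 8}:
g(0) = mex{} = 0
g(1) = mex{} = 0
g(2) = mex{} = 0
g(3) = mex{} = 0
g(4) = mex{} = 0
g(5) = mex{} = 0
g(6) = mex{0} = 1
g(7) = mex{0} = 1
g(8) = mex{0} = 1
g(9) = mex{0} = 1
g(10) = mex{0} = 1
g(11) = mex{0} = 1
g(12) = mex{0,1} = 2
g(13) = mex{0,1} = 2
So g(13) = 2.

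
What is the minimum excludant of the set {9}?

0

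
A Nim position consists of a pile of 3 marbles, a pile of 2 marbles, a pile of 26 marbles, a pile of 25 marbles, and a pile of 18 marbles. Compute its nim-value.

16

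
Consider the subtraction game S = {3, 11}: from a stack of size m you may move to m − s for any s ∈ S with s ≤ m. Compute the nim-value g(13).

Compute g(0), g(1), … for moves {3, 11}:
k:     0  1  2  3  4  5  6  7  8  9 10 11 12 13
g(k):  0  0  0  1  1  1  0  0  0  1  1  1  2  2
So g(13) = 2.

2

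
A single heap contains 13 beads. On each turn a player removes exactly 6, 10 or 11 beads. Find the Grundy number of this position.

2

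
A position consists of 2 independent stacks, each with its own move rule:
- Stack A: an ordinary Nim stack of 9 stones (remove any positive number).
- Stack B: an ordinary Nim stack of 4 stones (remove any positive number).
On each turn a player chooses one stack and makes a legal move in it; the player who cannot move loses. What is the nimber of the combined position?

13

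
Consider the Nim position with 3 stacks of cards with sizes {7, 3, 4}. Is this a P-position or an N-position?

P-position

Bitwise XOR of the heap sizes:
  111  (7)
  011  (3)
  100  (4)
  ---
  000  (0)
The nim-sum is 0, so this is a P-position: the player to move is in a losing position under optimal play.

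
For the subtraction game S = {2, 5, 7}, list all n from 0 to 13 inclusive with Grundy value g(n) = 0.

0, 1, 4, 10, 13

Compute g(0), g(1), … for moves {2, 5, 7}:
k:     0  1  2  3  4  5  6  7  8  9 10 11 12 13
g(k):  0  0  1  1  0  2  1  3  2  2  0  3  1  0
The P-positions (g = 0) in 0..13 are 0, 1, 4, 10, 13.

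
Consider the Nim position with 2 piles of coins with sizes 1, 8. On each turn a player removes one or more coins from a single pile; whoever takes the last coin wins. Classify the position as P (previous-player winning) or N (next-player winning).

N-position

In binary:
  0001  (1)
  1000  (8)
  ----
  1001  (9)
The nim-sum is 9 ≠ 0, so this is an N-position: the player to move can win.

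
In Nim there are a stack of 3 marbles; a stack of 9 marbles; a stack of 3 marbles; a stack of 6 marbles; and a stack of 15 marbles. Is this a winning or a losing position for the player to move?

Nim-sum: 3 ^ 9 ^ 3 ^ 6 ^ 15 = 0.
The nim-sum is 0, so this is a P-position: the player to move is in a losing position under optimal play.

Losing position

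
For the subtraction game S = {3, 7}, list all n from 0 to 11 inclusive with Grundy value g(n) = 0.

Grundy values for subtraction set {3, 7}:
k:     0  1  2  3  4  5  6  7  8  9 10 11
g(k):  0  0  0  1  1  1  0  2  2  1  0  0
The P-positions (g = 0) in 0..11 are 0, 1, 2, 6, 10, 11.

0, 1, 2, 6, 10, 11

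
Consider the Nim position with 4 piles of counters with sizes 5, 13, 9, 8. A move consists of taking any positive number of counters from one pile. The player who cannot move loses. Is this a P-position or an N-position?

N-position

Compute the nim-sum pairwise:
5 XOR 13 = 8
8 XOR 9 = 1
1 XOR 8 = 9
The nim-sum is 9 ≠ 0, so this is an N-position: the player to move can win.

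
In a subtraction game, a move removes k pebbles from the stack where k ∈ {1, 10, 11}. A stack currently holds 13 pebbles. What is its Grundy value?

3

Compute g(0), g(1), … for moves {1, 10, 11}:
g(0) = mex{} = 0
g(1) = mex{0} = 1
g(2) = mex{1} = 0
g(3) = mex{0} = 1
g(4) = mex{1} = 0
g(5) = mex{0} = 1
g(6) = mex{1} = 0
g(7) = mex{0} = 1
g(8) = mex{1} = 0
g(9) = mex{0} = 1
g(10) = mex{0,1} = 2
g(11) = mex{0,1,2} = 3
g(12) = mex{0,1,3} = 2
g(13) = mex{0,1,2} = 3
So g(13) = 3.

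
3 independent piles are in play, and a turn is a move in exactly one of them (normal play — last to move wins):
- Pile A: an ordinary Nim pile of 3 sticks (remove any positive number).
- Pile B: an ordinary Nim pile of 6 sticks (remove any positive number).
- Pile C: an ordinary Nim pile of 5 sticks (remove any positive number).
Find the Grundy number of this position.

0

Pile A is a plain Nim pile of size 3, so its Grundy value is 3.
Pile B is a plain Nim pile of size 6, so its Grundy value is 6.
Pile C is a plain Nim pile of size 5, so its Grundy value is 5.
By the Sprague-Grundy theorem, the Grundy value of a sum of independent games is the XOR of the component values.
Combined value = 3 XOR 6 XOR 5 = 0.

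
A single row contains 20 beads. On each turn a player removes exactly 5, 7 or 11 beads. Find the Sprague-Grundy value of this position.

Compute g(0), g(1), … for moves {5, 7, 11}:
k:     0  1  2  3  4  5  6  7  8  9 10 11 12 13 14 15 16 17 18 19 20
g(k):  0  0  0  0  0  1  1  1  1  1  2  2  2  2  2  3  0  0  0  0  0
So g(20) = 0.

0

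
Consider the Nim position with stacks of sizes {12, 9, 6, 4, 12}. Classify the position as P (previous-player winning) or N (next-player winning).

N-position

Compute the nim-sum pairwise:
12 ^ 9 = 5
5 ^ 6 = 3
3 ^ 4 = 7
7 ^ 12 = 11
The nim-sum is 11 ≠ 0, so this is an N-position: the player to move can win.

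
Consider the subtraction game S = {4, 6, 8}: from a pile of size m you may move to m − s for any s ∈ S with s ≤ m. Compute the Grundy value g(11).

Build the Grundy sequence with g(k) = mex{g(k−s) : s ∈ {4, 6, 8}, s ≤ k}:
g(0) = mex{} = 0
g(1) = mex{} = 0
g(2) = mex{} = 0
g(3) = mex{} = 0
g(4) = mex{0} = 1
g(5) = mex{0} = 1
g(6) = mex{0} = 1
g(7) = mex{0} = 1
g(8) = mex{0,1} = 2
g(9) = mex{0,1} = 2
g(10) = mex{0,1} = 2
g(11) = mex{0,1} = 2
So g(11) = 2.

2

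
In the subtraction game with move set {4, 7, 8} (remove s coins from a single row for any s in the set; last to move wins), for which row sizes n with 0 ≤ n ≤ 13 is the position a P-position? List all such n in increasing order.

Compute g(0), g(1), … for moves {4, 7, 8}:
k:     0  1  2  3  4  5  6  7  8  9 10 11 12 13
g(k):  0  0  0  0  1  1  1  1  2  2  2  2  0  0
The P-positions (g = 0) in 0..13 are 0, 1, 2, 3, 12, 13.

0, 1, 2, 3, 12, 13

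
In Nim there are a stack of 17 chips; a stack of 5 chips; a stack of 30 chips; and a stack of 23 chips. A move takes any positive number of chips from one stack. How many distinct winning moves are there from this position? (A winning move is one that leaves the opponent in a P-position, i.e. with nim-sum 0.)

Nim-sum: 17 ^ 5 ^ 30 ^ 23 = 29.
The overall nim-sum is X = 29. A stack of size p has a winning move iff p XOR X < p (reduce it to p XOR X).
  17: 17 XOR 29 = 12 < 17 — winning move (to 12).
  5: 5 XOR 29 = 24 ≥ 5 — no move.
  30: 30 XOR 29 = 3 < 30 — winning move (to 3).
  23: 23 XOR 29 = 10 < 23 — winning move (to 10).
That gives 3 winning moves.

3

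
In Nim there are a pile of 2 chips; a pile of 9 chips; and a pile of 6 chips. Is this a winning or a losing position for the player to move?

Winning position

In binary:
  0010  (2)
  1001  (9)
  0110  (6)
  ----
  1101  (13)
The nim-sum is 13 ≠ 0, so this is an N-position: the player to move can win.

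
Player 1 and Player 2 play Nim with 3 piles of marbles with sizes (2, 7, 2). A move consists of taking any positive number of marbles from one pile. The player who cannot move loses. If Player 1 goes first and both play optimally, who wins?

Player 1 wins

In binary:
  010  (2)
  111  (7)
  010  (2)
  ---
  111  (7)
The nim-sum is 7 ≠ 0, so this is an N-position: the player to move can win; Player 1 has a winning move.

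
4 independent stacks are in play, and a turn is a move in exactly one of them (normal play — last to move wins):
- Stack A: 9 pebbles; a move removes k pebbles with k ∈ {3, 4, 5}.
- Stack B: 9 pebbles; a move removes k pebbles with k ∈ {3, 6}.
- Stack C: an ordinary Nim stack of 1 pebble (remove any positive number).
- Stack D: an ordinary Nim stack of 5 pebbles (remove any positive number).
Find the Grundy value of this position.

4

For stack A, compute g(0), g(1), … with moves {3, 4, 5}:
g(0) = mex{} = 0
g(1) = mex{} = 0
g(2) = mex{} = 0
g(3) = mex{0} = 1
g(4) = mex{0} = 1
g(5) = mex{0} = 1
g(6) = mex{0,1} = 2
g(7) = mex{0,1} = 2
g(8) = mex{1} = 0
g(9) = mex{1,2} = 0
So g(9) = 0.
For stack B, compute g(0), g(1), … with moves {3, 6}:
k:     0  1  2  3  4  5  6  7  8  9
g(k):  0  0  0  1  1  1  2  2  2  0
So g(9) = 0.
Stack C is a plain Nim stack of size 1, so its Grundy value is 1.
Stack D is a plain Nim stack of size 5, so its Grundy value is 5.
By the Sprague-Grundy theorem, the Grundy value of a sum of independent games is the XOR of the component values.
Combined value = 0 XOR 0 XOR 1 XOR 5 = 4.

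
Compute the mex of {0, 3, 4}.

0 is in the set but 1 is not, so the mex is 1.

1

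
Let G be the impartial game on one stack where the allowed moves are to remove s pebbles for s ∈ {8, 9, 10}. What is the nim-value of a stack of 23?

Grundy values for subtraction set {8, 9, 10}:
k:     0  1  2  3  4  5  6  7  8  9 10 11 12 13 14 15 16 17 18 19 20 21 22 23
g(k):  0  0  0  0  0  0  0  0  1  1  1  1  1  1  1  1  2  2  0  0  0  0  0  0
So g(23) = 0.

0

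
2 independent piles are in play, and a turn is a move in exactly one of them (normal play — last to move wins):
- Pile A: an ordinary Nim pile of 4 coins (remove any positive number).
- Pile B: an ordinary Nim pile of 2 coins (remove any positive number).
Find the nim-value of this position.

6

Pile A is a plain Nim pile of size 4, so its Grundy value is 4.
Pile B is a plain Nim pile of size 2, so its Grundy value is 2.
By the Sprague-Grundy theorem, the Grundy value of a sum of independent games is the XOR of the component values.
Combined value = 4 XOR 2 = 6.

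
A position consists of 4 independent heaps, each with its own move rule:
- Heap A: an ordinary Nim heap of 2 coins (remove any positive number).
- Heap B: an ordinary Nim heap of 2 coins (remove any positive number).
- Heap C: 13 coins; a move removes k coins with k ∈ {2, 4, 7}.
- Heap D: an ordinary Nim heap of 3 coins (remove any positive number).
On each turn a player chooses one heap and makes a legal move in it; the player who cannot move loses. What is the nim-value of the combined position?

1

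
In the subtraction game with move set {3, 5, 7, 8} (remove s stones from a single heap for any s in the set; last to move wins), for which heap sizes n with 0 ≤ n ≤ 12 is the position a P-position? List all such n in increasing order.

0, 1, 2, 11, 12

Compute g(0), g(1), … for moves {3, 5, 7, 8}:
k:     0  1  2  3  4  5  6  7  8  9 10 11 12
g(k):  0  0  0  1  1  1  2  2  2  3  3  0  0
The P-positions (g = 0) in 0..12 are 0, 1, 2, 11, 12.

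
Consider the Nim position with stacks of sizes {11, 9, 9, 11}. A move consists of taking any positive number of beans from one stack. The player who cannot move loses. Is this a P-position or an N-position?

Bitwise XOR of the heap sizes:
  1011  (11)
  1001  (9)
  1001  (9)
  1011  (11)
  ----
  0000  (0)
The nim-sum is 0, so this is a P-position: the player to move is in a losing position under optimal play.

P-position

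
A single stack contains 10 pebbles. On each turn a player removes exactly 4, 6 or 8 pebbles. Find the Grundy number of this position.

2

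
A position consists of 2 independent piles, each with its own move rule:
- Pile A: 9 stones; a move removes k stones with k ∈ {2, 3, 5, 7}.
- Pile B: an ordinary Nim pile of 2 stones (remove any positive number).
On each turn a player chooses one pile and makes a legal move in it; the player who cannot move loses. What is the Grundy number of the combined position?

2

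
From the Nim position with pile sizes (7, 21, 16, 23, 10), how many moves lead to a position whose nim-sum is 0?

Compute the nim-sum pairwise:
7 ^ 21 = 18
18 ^ 16 = 2
2 ^ 23 = 21
21 ^ 10 = 31
The overall nim-sum is X = 31. A pile of size p has a winning move iff p XOR X < p (reduce it to p XOR X).
  7: 7 XOR 31 = 24 ≥ 7 — no move.
  21: 21 XOR 31 = 10 < 21 — winning move (to 10).
  16: 16 XOR 31 = 15 < 16 — winning move (to 15).
  23: 23 XOR 31 = 8 < 23 — winning move (to 8).
  10: 10 XOR 31 = 21 ≥ 10 — no move.
That gives 3 winning moves.

3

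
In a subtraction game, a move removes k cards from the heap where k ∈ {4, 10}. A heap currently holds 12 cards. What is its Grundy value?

1

Grundy values for subtraction set {4, 10}:
k:     0  1  2  3  4  5  6  7  8  9 10 11 12
g(k):  0  0  0  0  1  1  1  1  0  0  2  2  1
So g(12) = 1.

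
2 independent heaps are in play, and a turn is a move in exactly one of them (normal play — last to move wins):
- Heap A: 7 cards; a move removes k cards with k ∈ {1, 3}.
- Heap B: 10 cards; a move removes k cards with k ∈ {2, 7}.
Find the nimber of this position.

For heap A, compute g(0), g(1), … with moves {1, 3}:
g(0) = mex{} = 0
g(1) = mex{0} = 1
g(2) = mex{1} = 0
g(3) = mex{0} = 1
g(4) = mex{1} = 0
g(5) = mex{0} = 1
g(6) = mex{1} = 0
g(7) = mex{0} = 1
So g(7) = 1.
Grundy values for heap B (subtraction set {2, 7}):
g(0) = mex{} = 0
g(1) = mex{} = 0
g(2) = mex{0} = 1
g(3) = mex{0} = 1
g(4) = mex{1} = 0
g(5) = mex{1} = 0
g(6) = mex{0} = 1
g(7) = mex{0} = 1
g(8) = mex{0,1} = 2
g(9) = mex{1} = 0
g(10) = mex{1,2} = 0
So g(10) = 0.
The value of a disjunctive sum is the nim-sum of the parts.
Combined value = 1 XOR 0 = 1.

1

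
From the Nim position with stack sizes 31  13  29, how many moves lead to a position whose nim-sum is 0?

3

In binary:
  11111  (31)
  01101  (13)
  11101  (29)
  -----
  01111  (15)
The overall nim-sum is X = 15. A stack of size p has a winning move iff p XOR X < p (reduce it to p XOR X).
  31: 31 XOR 15 = 16 < 31 — winning move (to 16).
  13: 13 XOR 15 = 2 < 13 — winning move (to 2).
  29: 29 XOR 15 = 18 < 29 — winning move (to 18).
That gives 3 winning moves.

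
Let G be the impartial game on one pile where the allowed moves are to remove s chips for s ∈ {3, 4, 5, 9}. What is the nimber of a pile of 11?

1

Compute g(0), g(1), … for moves {3, 4, 5, 9}:
g(0) = mex{} = 0
g(1) = mex{} = 0
g(2) = mex{} = 0
g(3) = mex{0} = 1
g(4) = mex{0} = 1
g(5) = mex{0} = 1
g(6) = mex{0,1} = 2
g(7) = mex{0,1} = 2
g(8) = mex{1} = 0
g(9) = mex{0,1,2} = 3
g(10) = mex{0,1,2} = 3
g(11) = mex{0,2} = 1
So g(11) = 1.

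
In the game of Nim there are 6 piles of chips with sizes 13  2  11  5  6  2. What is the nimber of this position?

5

Nim-sum: 13 XOR 2 XOR 11 XOR 5 XOR 6 XOR 2 = 5.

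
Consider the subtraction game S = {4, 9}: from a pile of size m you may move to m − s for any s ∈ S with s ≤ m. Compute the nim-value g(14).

0

Grundy values for subtraction set {4, 9}:
k:     0  1  2  3  4  5  6  7  8  9 10 11 12 13 14
g(k):  0  0  0  0  1  1  1  1  0  2  2  2  1  0  0
So g(14) = 0.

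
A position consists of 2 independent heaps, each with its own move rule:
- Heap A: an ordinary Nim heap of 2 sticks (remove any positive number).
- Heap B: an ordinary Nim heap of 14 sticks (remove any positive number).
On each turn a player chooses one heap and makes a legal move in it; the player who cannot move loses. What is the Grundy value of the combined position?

Heap A is a plain Nim heap of size 2, so its Grundy value is 2.
Heap B is a plain Nim heap of size 14, so its Grundy value is 14.
The value of a disjunctive sum is the nim-sum of the parts.
Combined value = 2 ⊕ 14 = 12.

12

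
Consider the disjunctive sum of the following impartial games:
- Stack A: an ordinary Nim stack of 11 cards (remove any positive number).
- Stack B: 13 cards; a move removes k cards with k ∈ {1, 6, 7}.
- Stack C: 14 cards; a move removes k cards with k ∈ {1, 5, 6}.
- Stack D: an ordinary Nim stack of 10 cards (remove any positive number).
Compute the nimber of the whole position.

1

Stack A is a plain Nim stack of size 11, so its Grundy value is 11.
Grundy values for stack B (subtraction set {1, 6, 7}):
g(0) = mex{} = 0
g(1) = mex{0} = 1
g(2) = mex{1} = 0
g(3) = mex{0} = 1
g(4) = mex{1} = 0
g(5) = mex{0} = 1
g(6) = mex{0,1} = 2
g(7) = mex{0,1,2} = 3
g(8) = mex{0,1,3} = 2
g(9) = mex{0,1,2} = 3
g(10) = mex{0,1,3} = 2
g(11) = mex{0,1,2} = 3
g(12) = mex{1,2,3} = 0
g(13) = mex{0,2,3} = 1
So g(13) = 1.
Build the Grundy sequence for stack C with g(k) = mex{g(k−s) : s ∈ {1, 5, 6}, s ≤ k}:
g(0) = mex{} = 0
g(1) = mex{0} = 1
g(2) = mex{1} = 0
g(3) = mex{0} = 1
g(4) = mex{1} = 0
g(5) = mex{0} = 1
g(6) = mex{0,1} = 2
g(7) = mex{0,1,2} = 3
g(8) = mex{0,1,3} = 2
g(9) = mex{0,1,2} = 3
g(10) = mex{0,1,3} = 2
g(11) = mex{1,2} = 0
g(12) = mex{0,2,3} = 1
g(13) = mex{1,2,3} = 0
g(14) = mex{0,2,3} = 1
So g(14) = 1.
Stack D is a plain Nim stack of size 10, so its Grundy value is 10.
By the Sprague-Grundy theorem, the Grundy value of a sum of independent games is the XOR of the component values.
Combined value = 11 XOR 1 XOR 1 XOR 10 = 1.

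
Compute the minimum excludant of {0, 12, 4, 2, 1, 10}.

3

The values 0, 1, 2 are all present; 3 is the first non-negative integer missing from the set.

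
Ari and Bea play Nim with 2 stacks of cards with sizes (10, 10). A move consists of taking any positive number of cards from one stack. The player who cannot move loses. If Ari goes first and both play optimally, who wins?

Write each in binary and XOR column by column:
  1010  (10)
  1010  (10)
  ----
  0000  (0)
The nim-sum is 0, so this is a P-position: the player to move is in a losing position under optimal play; Ari is about to move from it and so loses — Bea wins.

Bea wins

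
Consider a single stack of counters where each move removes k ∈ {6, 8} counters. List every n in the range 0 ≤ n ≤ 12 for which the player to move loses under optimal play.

0, 1, 2, 3, 4, 5

Grundy values for subtraction set {6, 8}:
g(0) = mex{} = 0
g(1) = mex{} = 0
g(2) = mex{} = 0
g(3) = mex{} = 0
g(4) = mex{} = 0
g(5) = mex{} = 0
g(6) = mex{0} = 1
g(7) = mex{0} = 1
g(8) = mex{0} = 1
g(9) = mex{0} = 1
g(10) = mex{0} = 1
g(11) = mex{0} = 1
g(12) = mex{0,1} = 2
The P-positions (g = 0) in 0..12 are 0, 1, 2, 3, 4, 5.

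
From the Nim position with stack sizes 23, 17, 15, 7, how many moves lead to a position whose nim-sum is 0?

1

Write each in binary and XOR column by column:
  10111  (23)
  10001  (17)
  01111  (15)
  00111  (7)
  -----
  01110  (14)
The overall nim-sum is X = 14. A stack of size p has a winning move iff p XOR X < p (reduce it to p XOR X).
  23: 23 XOR 14 = 25 ≥ 23 — no move.
  17: 17 XOR 14 = 31 ≥ 17 — no move.
  15: 15 XOR 14 = 1 < 15 — winning move (to 1).
  7: 7 XOR 14 = 9 ≥ 7 — no move.
That gives 1 winning move.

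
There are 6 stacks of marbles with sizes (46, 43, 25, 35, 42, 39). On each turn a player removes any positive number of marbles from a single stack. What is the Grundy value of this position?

50

Write each in binary and XOR column by column:
  101110  (46)
  101011  (43)
  011001  (25)
  100011  (35)
  101010  (42)
  100111  (39)
  ------
  110010  (50)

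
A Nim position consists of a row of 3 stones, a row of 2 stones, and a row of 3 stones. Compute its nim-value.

2

Write each in binary and XOR column by column:
  11  (3)
  10  (2)
  11  (3)
  --
  10  (2)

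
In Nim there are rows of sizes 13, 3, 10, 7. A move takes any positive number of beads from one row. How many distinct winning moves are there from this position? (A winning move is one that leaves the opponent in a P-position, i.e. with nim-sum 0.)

3

Nim-sum: 13 XOR 3 XOR 10 XOR 7 = 3.
The overall nim-sum is X = 3. A row of size p has a winning move iff p XOR X < p (reduce it to p XOR X).
  13: 13 XOR 3 = 14 ≥ 13 — no move.
  3: 3 XOR 3 = 0 < 3 — winning move (to 0).
  10: 10 XOR 3 = 9 < 10 — winning move (to 9).
  7: 7 XOR 3 = 4 < 7 — winning move (to 4).
That gives 3 winning moves.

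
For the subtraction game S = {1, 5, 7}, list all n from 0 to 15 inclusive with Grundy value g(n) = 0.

0, 2, 4, 6, 8, 10, 12, 14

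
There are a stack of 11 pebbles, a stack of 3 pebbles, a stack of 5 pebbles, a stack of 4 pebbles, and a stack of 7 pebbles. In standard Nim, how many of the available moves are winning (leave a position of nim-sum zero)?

1

Bitwise XOR of the heap sizes:
  1011  (11)
  0011  (3)
  0101  (5)
  0100  (4)
  0111  (7)
  ----
  1110  (14)
The overall nim-sum is X = 14. A stack of size p has a winning move iff p XOR X < p (reduce it to p XOR X).
  11: 11 XOR 14 = 5 < 11 — winning move (to 5).
  3: 3 XOR 14 = 13 ≥ 3 — no move.
  5: 5 XOR 14 = 11 ≥ 5 — no move.
  4: 4 XOR 14 = 10 ≥ 4 — no move.
  7: 7 XOR 14 = 9 ≥ 7 — no move.
That gives 1 winning move.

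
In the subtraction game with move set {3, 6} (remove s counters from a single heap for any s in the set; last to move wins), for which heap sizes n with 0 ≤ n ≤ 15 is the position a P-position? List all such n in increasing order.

0, 1, 2, 9, 10, 11

Compute g(0), g(1), … for moves {3, 6}:
k:     0  1  2  3  4  5  6  7  8  9 10 11 12 13 14 15
g(k):  0  0  0  1  1  1  2  2  2  0  0  0  1  1  1  2
The P-positions (g = 0) in 0..15 are 0, 1, 2, 9, 10, 11.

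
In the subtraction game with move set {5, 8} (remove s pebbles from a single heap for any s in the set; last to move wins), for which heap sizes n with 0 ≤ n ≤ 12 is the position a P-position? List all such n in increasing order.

Grundy values for subtraction set {5, 8}:
k:     0  1  2  3  4  5  6  7  8  9 10 11 12
g(k):  0  0  0  0  0  1  1  1  1  1  2  2  2
The P-positions (g = 0) in 0..12 are 0, 1, 2, 3, 4.

0, 1, 2, 3, 4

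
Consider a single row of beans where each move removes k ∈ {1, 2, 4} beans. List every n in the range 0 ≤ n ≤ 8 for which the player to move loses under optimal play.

0, 3, 6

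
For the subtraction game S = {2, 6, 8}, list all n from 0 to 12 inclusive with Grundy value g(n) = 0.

0, 1, 4, 5

Build the Grundy sequence with g(k) = mex{g(k−s) : s ∈ {2, 6, 8}, s ≤ k}:
g(0) = mex{} = 0
g(1) = mex{} = 0
g(2) = mex{0} = 1
g(3) = mex{0} = 1
g(4) = mex{1} = 0
g(5) = mex{1} = 0
g(6) = mex{0} = 1
g(7) = mex{0} = 1
g(8) = mex{0,1} = 2
g(9) = mex{0,1} = 2
g(10) = mex{0,1,2} = 3
g(11) = mex{0,1,2} = 3
g(12) = mex{0,1,3} = 2
The P-positions (g = 0) in 0..12 are 0, 1, 4, 5.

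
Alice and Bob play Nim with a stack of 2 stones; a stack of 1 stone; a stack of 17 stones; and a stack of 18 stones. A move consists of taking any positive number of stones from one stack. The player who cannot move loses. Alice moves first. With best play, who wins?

Bob wins

Compute the nim-sum pairwise:
2 ⊕ 1 = 3
3 ⊕ 17 = 18
18 ⊕ 18 = 0
The nim-sum is 0, so this is a P-position: the player to move is in a losing position under optimal play; Alice is about to move from it and so loses — Bob wins.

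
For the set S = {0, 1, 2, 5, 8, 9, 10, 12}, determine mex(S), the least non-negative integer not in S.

3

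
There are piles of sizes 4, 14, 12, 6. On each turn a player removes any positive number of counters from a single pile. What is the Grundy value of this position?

0

In binary:
  0100  (4)
  1110  (14)
  1100  (12)
  0110  (6)
  ----
  0000  (0)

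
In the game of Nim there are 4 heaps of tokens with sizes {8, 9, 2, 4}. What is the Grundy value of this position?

7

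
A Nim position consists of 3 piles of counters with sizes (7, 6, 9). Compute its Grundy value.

Nim-sum: 7 ⊕ 6 ⊕ 9 = 8.

8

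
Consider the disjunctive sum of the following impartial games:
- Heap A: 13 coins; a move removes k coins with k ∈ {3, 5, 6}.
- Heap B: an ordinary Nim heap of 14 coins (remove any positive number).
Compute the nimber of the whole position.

15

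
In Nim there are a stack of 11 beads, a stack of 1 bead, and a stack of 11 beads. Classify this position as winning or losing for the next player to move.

Winning position

Write each in binary and XOR column by column:
  1011  (11)
  0001  (1)
  1011  (11)
  ----
  0001  (1)
The nim-sum is 1 ≠ 0, so this is an N-position: the player to move can win.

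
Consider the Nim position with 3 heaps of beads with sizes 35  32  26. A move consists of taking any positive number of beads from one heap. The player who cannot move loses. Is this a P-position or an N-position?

Nim-sum: 35 XOR 32 XOR 26 = 25.
The nim-sum is 25 ≠ 0, so this is an N-position: the player to move can win.

N-position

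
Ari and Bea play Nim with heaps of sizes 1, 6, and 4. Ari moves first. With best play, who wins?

Bitwise XOR of the heap sizes:
  001  (1)
  110  (6)
  100  (4)
  ---
  011  (3)
The nim-sum is 3 ≠ 0, so this is an N-position: the player to move can win; Ari has a winning move.

Ari wins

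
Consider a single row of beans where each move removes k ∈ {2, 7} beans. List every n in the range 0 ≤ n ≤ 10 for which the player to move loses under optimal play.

0, 1, 4, 5, 9, 10

Grundy values for subtraction set {2, 7}:
g(0) = mex{} = 0
g(1) = mex{} = 0
g(2) = mex{0} = 1
g(3) = mex{0} = 1
g(4) = mex{1} = 0
g(5) = mex{1} = 0
g(6) = mex{0} = 1
g(7) = mex{0} = 1
g(8) = mex{0,1} = 2
g(9) = mex{1} = 0
g(10) = mex{1,2} = 0
The P-positions (g = 0) in 0..10 are 0, 1, 4, 5, 9, 10.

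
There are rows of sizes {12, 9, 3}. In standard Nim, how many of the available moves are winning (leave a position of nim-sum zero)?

1

In binary:
  1100  (12)
  1001  (9)
  0011  (3)
  ----
  0110  (6)
The overall nim-sum is X = 6. A row of size p has a winning move iff p XOR X < p (reduce it to p XOR X).
  12: 12 XOR 6 = 10 < 12 — winning move (to 10).
  9: 9 XOR 6 = 15 ≥ 9 — no move.
  3: 3 XOR 6 = 5 ≥ 3 — no move.
That gives 1 winning move.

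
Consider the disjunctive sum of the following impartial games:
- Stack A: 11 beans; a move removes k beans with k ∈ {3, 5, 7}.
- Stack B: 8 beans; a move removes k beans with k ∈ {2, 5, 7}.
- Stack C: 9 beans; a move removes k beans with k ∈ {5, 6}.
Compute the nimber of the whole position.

3

Grundy values for stack A (subtraction set {3, 5, 7}):
g(0) = mex{} = 0
g(1) = mex{} = 0
g(2) = mex{} = 0
g(3) = mex{0} = 1
g(4) = mex{0} = 1
g(5) = mex{0} = 1
g(6) = mex{0,1} = 2
g(7) = mex{0,1} = 2
g(8) = mex{0,1} = 2
g(9) = mex{0,1,2} = 3
g(10) = mex{1,2} = 0
g(11) = mex{1,2} = 0
So g(11) = 0.
For stack B, compute g(0), g(1), … with moves {2, 5, 7}:
g(0) = mex{} = 0
g(1) = mex{} = 0
g(2) = mex{0} = 1
g(3) = mex{0} = 1
g(4) = mex{1} = 0
g(5) = mex{0,1} = 2
g(6) = mex{0} = 1
g(7) = mex{0,1,2} = 3
g(8) = mex{0,1} = 2
So g(8) = 2.
Build the Grundy sequence for stack C with g(k) = mex{g(k−s) : s ∈ {5, 6}, s ≤ k}:
k:     0  1  2  3  4  5  6  7  8  9
g(k):  0  0  0  0  0  1  1  1  1  1
So g(9) = 1.
By the Sprague-Grundy theorem, the Grundy value of a sum of independent games is the XOR of the component values.
Combined value = 0 ⊕ 2 ⊕ 1 = 3.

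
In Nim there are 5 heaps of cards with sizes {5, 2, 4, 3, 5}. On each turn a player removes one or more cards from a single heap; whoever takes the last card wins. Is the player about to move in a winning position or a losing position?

Compute the nim-sum pairwise:
5 ^ 2 = 7
7 ^ 4 = 3
3 ^ 3 = 0
0 ^ 5 = 5
The nim-sum is 5 ≠ 0, so this is an N-position: the player to move can win.

Winning position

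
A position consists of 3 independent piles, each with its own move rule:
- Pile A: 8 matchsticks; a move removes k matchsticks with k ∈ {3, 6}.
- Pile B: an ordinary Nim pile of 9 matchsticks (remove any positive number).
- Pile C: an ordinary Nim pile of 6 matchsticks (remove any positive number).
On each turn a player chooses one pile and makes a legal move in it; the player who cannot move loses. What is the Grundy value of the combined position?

Grundy values for pile A (subtraction set {3, 6}):
k:     0  1  2  3  4  5  6  7  8
g(k):  0  0  0  1  1  1  2  2  2
So g(8) = 2.
Pile B is a plain Nim pile of size 9, so its Grundy value is 9.
Pile C is a plain Nim pile of size 6, so its Grundy value is 6.
By the Sprague-Grundy theorem, the Grundy value of a sum of independent games is the XOR of the component values.
Combined value = 2 XOR 9 XOR 6 = 13.

13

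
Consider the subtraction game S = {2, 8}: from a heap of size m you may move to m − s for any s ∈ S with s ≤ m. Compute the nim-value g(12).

1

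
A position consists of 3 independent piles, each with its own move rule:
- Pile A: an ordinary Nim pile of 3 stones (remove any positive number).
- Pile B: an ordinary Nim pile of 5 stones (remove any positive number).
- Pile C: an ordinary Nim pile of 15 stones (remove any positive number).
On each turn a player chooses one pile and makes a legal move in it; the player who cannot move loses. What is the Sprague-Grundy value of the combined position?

9

Pile A is a plain Nim pile of size 3, so its Grundy value is 3.
Pile B is a plain Nim pile of size 5, so its Grundy value is 5.
Pile C is a plain Nim pile of size 15, so its Grundy value is 15.
By the Sprague-Grundy theorem, the Grundy value of a sum of independent games is the XOR of the component values.
Combined value = 3 ⊕ 5 ⊕ 15 = 9.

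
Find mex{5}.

0

0 is not in the set, so the mex is 0.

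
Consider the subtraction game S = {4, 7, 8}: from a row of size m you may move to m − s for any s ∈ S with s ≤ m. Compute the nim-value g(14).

0

Compute g(0), g(1), … for moves {4, 7, 8}:
k:     0  1  2  3  4  5  6  7  8  9 10 11 12 13 14
g(k):  0  0  0  0  1  1  1  1  2  2  2  2  0  0  0
So g(14) = 0.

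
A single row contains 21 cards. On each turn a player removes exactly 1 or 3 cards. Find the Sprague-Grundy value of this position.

1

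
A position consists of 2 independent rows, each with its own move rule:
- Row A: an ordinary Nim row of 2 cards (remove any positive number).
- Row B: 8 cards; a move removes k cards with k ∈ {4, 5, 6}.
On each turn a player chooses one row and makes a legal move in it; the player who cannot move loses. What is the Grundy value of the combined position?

Row A is a plain Nim row of size 2, so its Grundy value is 2.
Build the Grundy sequence for row B with g(k) = mex{g(k−s) : s ∈ {4, 5, 6}, s ≤ k}:
k:     0  1  2  3  4  5  6  7  8
g(k):  0  0  0  0  1  1  1  1  2
So g(8) = 2.
By the Sprague-Grundy theorem, the Grundy value of a sum of independent games is the XOR of the component values.
Combined value = 2 ⊕ 2 = 0.

0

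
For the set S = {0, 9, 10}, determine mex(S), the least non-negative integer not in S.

0 is in the set but 1 is not, so the mex is 1.

1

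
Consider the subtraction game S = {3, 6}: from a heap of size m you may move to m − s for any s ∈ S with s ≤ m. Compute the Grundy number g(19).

Compute g(0), g(1), … for moves {3, 6}:
k:     0  1  2  3  4  5  6  7  8  9 10 11 12 13 14 15 16 17 18 19
g(k):  0  0  0  1  1  1  2  2  2  0  0  0  1  1  1  2  2  2  0  0
So g(19) = 0.

0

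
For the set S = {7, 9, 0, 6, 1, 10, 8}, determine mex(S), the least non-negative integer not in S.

2

The values 0, 1 are all present; 2 is the first non-negative integer missing from the set.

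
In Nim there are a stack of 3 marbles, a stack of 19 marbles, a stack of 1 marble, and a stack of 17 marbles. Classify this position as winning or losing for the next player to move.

Losing position

Compute the nim-sum pairwise:
3 ⊕ 19 = 16
16 ⊕ 1 = 17
17 ⊕ 17 = 0
The nim-sum is 0, so this is a P-position: the player to move is in a losing position under optimal play.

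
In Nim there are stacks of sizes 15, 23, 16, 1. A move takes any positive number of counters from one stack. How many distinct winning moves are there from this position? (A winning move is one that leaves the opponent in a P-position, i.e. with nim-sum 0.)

Nim-sum: 15 ^ 23 ^ 16 ^ 1 = 9.
The overall nim-sum is X = 9. A stack of size p has a winning move iff p XOR X < p (reduce it to p XOR X).
  15: 15 XOR 9 = 6 < 15 — winning move (to 6).
  23: 23 XOR 9 = 30 ≥ 23 — no move.
  16: 16 XOR 9 = 25 ≥ 16 — no move.
  1: 1 XOR 9 = 8 ≥ 1 — no move.
That gives 1 winning move.

1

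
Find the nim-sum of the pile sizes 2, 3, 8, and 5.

Compute the nim-sum pairwise:
2 ^ 3 = 1
1 ^ 8 = 9
9 ^ 5 = 12

12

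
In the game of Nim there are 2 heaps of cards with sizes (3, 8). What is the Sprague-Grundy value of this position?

Nim-sum: 3 ^ 8 = 11.

11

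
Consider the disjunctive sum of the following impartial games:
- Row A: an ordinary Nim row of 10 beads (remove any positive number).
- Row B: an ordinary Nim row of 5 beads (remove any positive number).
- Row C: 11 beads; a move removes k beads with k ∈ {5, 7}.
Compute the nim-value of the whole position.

13

Row A is a plain Nim row of size 10, so its Grundy value is 10.
Row B is a plain Nim row of size 5, so its Grundy value is 5.
Build the Grundy sequence for row C with g(k) = mex{g(k−s) : s ∈ {5, 7}, s ≤ k}:
g(0) = mex{} = 0
g(1) = mex{} = 0
g(2) = mex{} = 0
g(3) = mex{} = 0
g(4) = mex{} = 0
g(5) = mex{0} = 1
g(6) = mex{0} = 1
g(7) = mex{0} = 1
g(8) = mex{0} = 1
g(9) = mex{0} = 1
g(10) = mex{0,1} = 2
g(11) = mex{0,1} = 2
So g(11) = 2.
The value of a disjunctive sum is the nim-sum of the parts.
Combined value = 10 XOR 5 XOR 2 = 13.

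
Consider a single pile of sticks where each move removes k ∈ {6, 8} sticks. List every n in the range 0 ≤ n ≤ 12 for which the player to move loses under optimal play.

0, 1, 2, 3, 4, 5

Compute g(0), g(1), … for moves {6, 8}:
g(0) = mex{} = 0
g(1) = mex{} = 0
g(2) = mex{} = 0
g(3) = mex{} = 0
g(4) = mex{} = 0
g(5) = mex{} = 0
g(6) = mex{0} = 1
g(7) = mex{0} = 1
g(8) = mex{0} = 1
g(9) = mex{0} = 1
g(10) = mex{0} = 1
g(11) = mex{0} = 1
g(12) = mex{0,1} = 2
The P-positions (g = 0) in 0..12 are 0, 1, 2, 3, 4, 5.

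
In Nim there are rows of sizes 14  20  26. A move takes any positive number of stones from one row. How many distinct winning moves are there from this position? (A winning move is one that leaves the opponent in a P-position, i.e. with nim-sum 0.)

0

Nim-sum: 14 ^ 20 ^ 26 = 0.
The nim-sum is already 0, so every move leaves a nonzero nim-sum — there are no winning moves.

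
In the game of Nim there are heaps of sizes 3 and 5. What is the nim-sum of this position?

6

Compute the nim-sum pairwise:
3 ⊕ 5 = 6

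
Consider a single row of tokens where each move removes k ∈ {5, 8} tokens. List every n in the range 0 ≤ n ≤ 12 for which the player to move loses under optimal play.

0, 1, 2, 3, 4

Build the Grundy sequence with g(k) = mex{g(k−s) : s ∈ {5, 8}, s ≤ k}:
k:     0  1  2  3  4  5  6  7  8  9 10 11 12
g(k):  0  0  0  0  0  1  1  1  1  1  2  2  2
The P-positions (g = 0) in 0..12 are 0, 1, 2, 3, 4.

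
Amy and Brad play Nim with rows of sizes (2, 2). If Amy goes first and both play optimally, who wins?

Brad wins

Bitwise XOR of the heap sizes:
  10  (2)
  10  (2)
  --
  00  (0)
The nim-sum is 0, so this is a P-position: the player to move is in a losing position under optimal play; Amy is about to move from it and so loses — Brad wins.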